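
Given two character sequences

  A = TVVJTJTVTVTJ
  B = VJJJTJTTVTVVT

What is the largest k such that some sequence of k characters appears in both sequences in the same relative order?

9

Pick V (A #2, B #1), J (A #4, B #4), T (A #5, B #5), J (A #6, B #6), T (A #7, B #8), V (A #8, B #9), T (A #9, B #10), V (A #10, B #12), T (A #11, B #13); all 9 characters appear in both, in order, and the DP table's final entry dp[12][13] is also 9, so no common subsequence is longer.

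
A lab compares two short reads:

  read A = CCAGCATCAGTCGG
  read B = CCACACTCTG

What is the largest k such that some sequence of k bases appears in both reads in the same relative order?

Taking C [1,1]; then C [2,2]; then A [3,3]; then C [5,4]; then A [6,5]; then T [7,7]; then C [8,8]; then T [11,9]; then G [14,10] gives a common subsequence of length 9. dp[14][10] = 9 confirms this is the maximum.

9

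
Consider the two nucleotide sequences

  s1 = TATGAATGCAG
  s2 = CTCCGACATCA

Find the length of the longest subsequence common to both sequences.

Let dp[i][j] be the LCS length of the first i bases of s1 and the first j bases of s2. dp[i][j] = dp[i-1][j-1]+1 when the i-th and j-th bases match, else max(dp[i-1][j], dp[i][j-1]).
    ·  C  T  C  C  G  A  C  A  T  C  A
 ·  0  0  0  0  0  0  0  0  0  0  0  0
 T  0  0  1  1  1  1  1  1  1  1  1  1
 A  0  0  1  1  1  1  2  2  2  2  2  2
 T  0  0  1  1  1  1  2  2  2  3  3  3
 G  0  0  1  1  1  2  2  2  2  3  3  3
 A  0  0  1  1  1  2  3  3  3  3  3  4
 A  0  0  1  1  1  2  3  3  4  4  4  4
 T  0  0  1  1  1  2  3  3  4  5  5  5
 G  0  0  1  1  1  2  3  3  4  5  5  5
 C  0  1  1  2  2  2  3  4  4  5  6  6
 A  0  1  1  2  2  2  3  4  5  5  6  7
 G  0  1  1  2  2  3  3  4  5  5  6  7
dp[11][11] = 7. One LCS (by backtracking along matches): TGAATCA.

7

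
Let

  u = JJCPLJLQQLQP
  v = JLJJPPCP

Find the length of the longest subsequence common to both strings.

4

Let dp[i][j] be the LCS length of the first i characters of u and the first j characters of v. dp[i][j] = dp[i-1][j-1]+1 when the i-th and j-th characters match, else max(dp[i-1][j], dp[i][j-1]).
    ·  J  L  J  J  P  P  C  P
 ·  0  0  0  0  0  0  0  0  0
 J  0  1  1  1  1  1  1  1  1
 J  0  1  1  2  2  2  2  2  2
 C  0  1  1  2  2  2  2  3  3
 P  0  1  1  2  2  3  3  3  4
 L  0  1  2  2  2  3  3  3  4
 J  0  1  2  3  3  3  3  3  4
 L  0  1  2  3  3  3  3  3  4
 Q  0  1  2  3  3  3  3  3  4
 Q  0  1  2  3  3  3  3  3  4
 L  0  1  2  3  3  3  3  3  4
 Q  0  1  2  3  3  3  3  3  4
 P  0  1  2  3  3  4  4  4  4
dp[12][8] = 4. One LCS (by backtracking along matches): JJCP.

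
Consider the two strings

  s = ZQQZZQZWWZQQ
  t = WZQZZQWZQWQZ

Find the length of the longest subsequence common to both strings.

Let dp[i][j] be the LCS length of the first i characters of s and the first j characters of t. dp[i][j] = dp[i-1][j-1]+1 when the i-th and j-th characters match, else max(dp[i-1][j], dp[i][j-1]).
    ·  W  Z  Q  Z  Z  Q  W  Z  Q  W  Q  Z
 ·  0  0  0  0  0  0  0  0  0  0  0  0  0
 Z  0  0  1  1  1  1  1  1  1  1  1  1  1
 Q  0  0  1  2  2  2  2  2  2  2  2  2  2
 Q  0  0  1  2  2  2  3  3  3  3  3  3  3
 Z  0  0  1  2  3  3  3  3  4  4  4  4  4
 Z  0  0  1  2  3  4  4  4  4  4  4  4  5
 Q  0  0  1  2  3  4  5  5  5  5  5  5  5
 Z  0  0  1  2  3  4  5  5  6  6  6  6  6
 W  0  1  1  2  3  4  5  6  6  6  7  7  7
 W  0  1  1  2  3  4  5  6  6  6  7  7  7
 Z  0  1  2  2  3  4  5  6  7  7  7  7  8
 Q  0  1  2  3  3  4  5  6  7  8  8  8  8
 Q  0  1  2  3  3  4  5  6  7  8  8  9  9
dp[12][12] = 9. One LCS (by backtracking along matches): ZQZZQWZQQ.

9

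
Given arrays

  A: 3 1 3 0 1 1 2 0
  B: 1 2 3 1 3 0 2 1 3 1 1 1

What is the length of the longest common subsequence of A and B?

6

Taking 3 [1,3] → 1 [2,4] → 3 [3,5] → 0 [4,6] → 1 [5,11] → 1 [6,12] gives a common subsequence of length 6, and the DP table's final entry dp[8][12] is also 6, so no common subsequence is longer.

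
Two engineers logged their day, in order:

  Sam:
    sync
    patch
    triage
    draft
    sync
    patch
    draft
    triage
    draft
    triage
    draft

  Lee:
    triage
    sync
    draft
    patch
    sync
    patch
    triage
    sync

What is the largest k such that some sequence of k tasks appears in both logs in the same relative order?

Match sync at Sam[1]=Lee[2] → patch at Sam[2]=Lee[4] → sync at Sam[5]=Lee[5] → patch at Sam[6]=Lee[6] → triage at Sam[8]=Lee[7] — 5 tasks in the same relative order in both. The LCS DP gives dp[11][8] = 5, so this is optimal.

5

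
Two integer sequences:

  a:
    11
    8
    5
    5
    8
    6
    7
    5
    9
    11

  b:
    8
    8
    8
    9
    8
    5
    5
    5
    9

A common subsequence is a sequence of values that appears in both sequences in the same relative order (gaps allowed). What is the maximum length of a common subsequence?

5

One common subsequence of length 5: 8 (a #2, b #5), 5 (a #3, b #6), 5 (a #4, b #7), 5 (a #8, b #8), 9 (a #9, b #9). The LCS DP gives dp[10][9] = 5, so this is optimal.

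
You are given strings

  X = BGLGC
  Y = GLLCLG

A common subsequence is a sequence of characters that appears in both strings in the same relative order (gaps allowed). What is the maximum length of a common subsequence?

Match G (X #2, Y #1), then L (X #3, Y #5), then G (X #4, Y #6) — 3 characters in the same relative order in both, and the DP table's final entry dp[5][6] is also 3, so no common subsequence is longer.

3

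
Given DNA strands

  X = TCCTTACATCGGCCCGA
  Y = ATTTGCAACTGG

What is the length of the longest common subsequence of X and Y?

Pick T (X #1, Y #2); then T (X #4, Y #3); then T (X #5, Y #4); then A (X #6, Y #8); then C (X #7, Y #9); then T (X #9, Y #10); then G (X #12, Y #11); then G (X #16, Y #12); all 8 bases appear in both, in order, and the DP table's final entry dp[17][12] is also 8, so no common subsequence is longer.

8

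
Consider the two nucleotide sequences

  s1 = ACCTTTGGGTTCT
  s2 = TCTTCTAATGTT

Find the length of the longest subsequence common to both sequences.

7

Pick C (s1 #2, s2 #2) → C (s1 #3, s2 #5) → T (s1 #4, s2 #6) → T (s1 #6, s2 #9) → G (s1 #9, s2 #10) → T (s1 #11, s2 #11) → T (s1 #13, s2 #12); all 7 bases appear in both, in order, and the DP table's final entry dp[13][12] is also 7, so no common subsequence is longer.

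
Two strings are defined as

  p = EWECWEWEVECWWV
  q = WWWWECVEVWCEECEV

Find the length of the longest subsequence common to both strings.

9

One common subsequence of length 9: W at p[2]=q[4], then E at p[3]=q[5], then C at p[4]=q[6], then E at p[6]=q[8], then W at p[7]=q[10], then E at p[8]=q[12], then E at p[10]=q[13], then C at p[11]=q[14], then V at p[14]=q[16]. Since dp[14][16] = 9, nothing longer is possible.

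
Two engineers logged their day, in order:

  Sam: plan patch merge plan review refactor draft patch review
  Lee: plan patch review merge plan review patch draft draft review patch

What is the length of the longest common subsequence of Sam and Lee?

7

Pick plan at Sam[1]=Lee[1], then patch at Sam[2]=Lee[2], then merge at Sam[3]=Lee[4], then plan at Sam[4]=Lee[5], then review at Sam[5]=Lee[6], then draft at Sam[7]=Lee[9], then patch at Sam[8]=Lee[11]; all 7 tasks appear in both, in order. dp[9][11] = 7 confirms this is the maximum.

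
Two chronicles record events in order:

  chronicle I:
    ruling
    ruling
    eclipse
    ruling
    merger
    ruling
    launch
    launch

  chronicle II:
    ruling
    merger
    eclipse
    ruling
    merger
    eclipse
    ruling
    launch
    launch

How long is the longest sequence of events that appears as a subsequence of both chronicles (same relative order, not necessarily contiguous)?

One common subsequence of length 7: ruling (chronicle I #1, chronicle II #1); then eclipse (chronicle I #3, chronicle II #3); then ruling (chronicle I #4, chronicle II #4); then merger (chronicle I #5, chronicle II #5); then ruling (chronicle I #6, chronicle II #7); then launch (chronicle I #7, chronicle II #8); then launch (chronicle I #8, chronicle II #9), and the DP table's final entry dp[8][9] is also 7, so no common subsequence is longer.

7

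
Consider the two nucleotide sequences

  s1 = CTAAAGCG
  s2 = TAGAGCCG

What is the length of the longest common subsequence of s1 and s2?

6

Match T [2,1], A [3,2], A [5,4], G [6,5], C [7,7], G [8,8] — 6 bases in the same relative order in both. dp[8][8] = 6 confirms this is the maximum.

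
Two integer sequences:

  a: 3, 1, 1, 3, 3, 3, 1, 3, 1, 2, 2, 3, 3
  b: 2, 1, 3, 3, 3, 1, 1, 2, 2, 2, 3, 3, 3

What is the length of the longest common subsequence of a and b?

Pick 1 [3,2]; then 3 [4,3]; then 3 [5,4]; then 3 [6,5]; then 1 [7,6]; then 1 [9,7]; then 2 [10,9]; then 2 [11,10]; then 3 [12,12]; then 3 [13,13]; all 10 values appear in both, in order. dp[13][13] = 10 confirms this is the maximum.

10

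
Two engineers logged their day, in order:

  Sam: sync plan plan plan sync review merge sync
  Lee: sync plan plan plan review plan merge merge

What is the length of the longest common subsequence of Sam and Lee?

6

Pick sync (Sam #1, Lee #1); then plan (Sam #2, Lee #2); then plan (Sam #3, Lee #3); then plan (Sam #4, Lee #4); then review (Sam #6, Lee #5); then merge (Sam #7, Lee #8); all 6 tasks appear in both, in order. The LCS DP gives dp[8][8] = 6, so this is optimal.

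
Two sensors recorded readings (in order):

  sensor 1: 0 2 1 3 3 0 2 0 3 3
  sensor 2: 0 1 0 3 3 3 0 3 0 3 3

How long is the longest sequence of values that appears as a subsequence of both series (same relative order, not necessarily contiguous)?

Taking 0 (sensor 1 #1, sensor 2 #1) → 1 (sensor 1 #3, sensor 2 #2) → 3 (sensor 1 #4, sensor 2 #5) → 3 (sensor 1 #5, sensor 2 #6) → 0 (sensor 1 #6, sensor 2 #7) → 0 (sensor 1 #8, sensor 2 #9) → 3 (sensor 1 #9, sensor 2 #10) → 3 (sensor 1 #10, sensor 2 #11) gives a common subsequence of length 8. dp[10][11] = 8 confirms this is the maximum.

8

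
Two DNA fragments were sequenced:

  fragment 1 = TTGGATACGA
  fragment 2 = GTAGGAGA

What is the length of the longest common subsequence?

Let dp[i][j] be the LCS length of the first i bases of fragment 1 and the first j bases of fragment 2. dp[i][j] = dp[i-1][j-1]+1 when the i-th and j-th bases match, else max(dp[i-1][j], dp[i][j-1]).
    ·  G  T  A  G  G  A  G  A
 ·  0  0  0  0  0  0  0  0  0
 T  0  0  1  1  1  1  1  1  1
 T  0  0  1  1  1  1  1  1  1
 G  0  1  1  1  2  2  2  2  2
 G  0  1  1  1  2  3  3  3  3
 A  0  1  1  2  2  3  4  4  4
 T  0  1  2  2  2  3  4  4  4
 A  0  1  2  3  3  3  4  4  5
 C  0  1  2  3  3  3  4  4  5
 G  0  1  2  3  4  4  4  5  5
 A  0  1  2  3  4  4  5  5  6
dp[10][8] = 6. One LCS (by backtracking along matches): TGGAGA.

6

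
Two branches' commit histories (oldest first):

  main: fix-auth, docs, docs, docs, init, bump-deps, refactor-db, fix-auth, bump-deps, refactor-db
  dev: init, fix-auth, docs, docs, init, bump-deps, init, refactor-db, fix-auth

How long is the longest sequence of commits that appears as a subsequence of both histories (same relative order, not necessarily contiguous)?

Pick fix-auth at main[1]=dev[2], docs at main[3]=dev[3], docs at main[4]=dev[4], init at main[5]=dev[5], bump-deps at main[6]=dev[6], refactor-db at main[7]=dev[8], fix-auth at main[8]=dev[9]; all 7 commits appear in both, in order. Since dp[10][9] = 7, nothing longer is possible.

7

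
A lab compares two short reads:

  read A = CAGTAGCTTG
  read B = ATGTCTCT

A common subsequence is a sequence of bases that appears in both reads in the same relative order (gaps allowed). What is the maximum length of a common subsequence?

Let dp[i][j] be the LCS length of the first i bases of read A and the first j bases of read B. dp[i][j] = dp[i-1][j-1]+1 when the i-th and j-th bases match, else max(dp[i-1][j], dp[i][j-1]).
    ·  A  T  G  T  C  T  C  T
 ·  0  0  0  0  0  0  0  0  0
 C  0  0  0  0  0  1  1  1  1
 A  0  1  1  1  1  1  1  1  1
 G  0  1  1  2  2  2  2  2  2
 T  0  1  2  2  3  3  3  3  3
 A  0  1  2  2  3  3  3  3  3
 G  0  1  2  3  3  3  3  3  3
 C  0  1  2  3  3  4  4  4  4
 T  0  1  2  3  4  4  5  5  5
 T  0  1  2  3  4  4  5  5  6
 G  0  1  2  3  4  4  5  5  6
dp[10][8] = 6. One LCS (by backtracking along matches): AGTCTT.

6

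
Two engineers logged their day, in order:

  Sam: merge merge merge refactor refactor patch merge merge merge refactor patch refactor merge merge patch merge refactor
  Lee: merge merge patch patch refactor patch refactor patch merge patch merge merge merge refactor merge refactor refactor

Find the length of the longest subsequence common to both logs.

11

One common subsequence of length 11: merge (Sam #1, Lee #1), merge (Sam #2, Lee #2), refactor (Sam #4, Lee #5), refactor (Sam #5, Lee #7), patch (Sam #6, Lee #10), merge (Sam #7, Lee #11), merge (Sam #8, Lee #12), merge (Sam #9, Lee #13), refactor (Sam #10, Lee #14), refactor (Sam #12, Lee #16), refactor (Sam #17, Lee #17), and the DP table's final entry dp[17][17] is also 11, so no common subsequence is longer.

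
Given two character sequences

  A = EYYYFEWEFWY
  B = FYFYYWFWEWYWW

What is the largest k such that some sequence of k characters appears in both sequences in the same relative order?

Let dp[i][j] be the LCS length of the first i characters of A and the first j characters of B. dp[i][j] = dp[i-1][j-1]+1 when the i-th and j-th characters match, else max(dp[i-1][j], dp[i][j-1]).
    ·  F  Y  F  Y  Y  W  F  W  E  W  Y  W  W
 ·  0  0  0  0  0  0  0  0  0  0  0  0  0  0
 E  0  0  0  0  0  0  0  0  0  1  1  1  1  1
 Y  0  0  1  1  1  1  1  1  1  1  1  2  2  2
 Y  0  0  1  1  2  2  2  2  2  2  2  2  2  2
 Y  0  0  1  1  2  3  3  3  3  3  3  3  3  3
 F  0  1  1  2  2  3  3  4  4  4  4  4  4  4
 E  0  1  1  2  2  3  3  4  4  5  5  5  5  5
 W  0  1  1  2  2  3  4  4  5  5  6  6  6  6
 E  0  1  1  2  2  3  4  4  5  6  6  6  6  6
 F  0  1  1  2  2  3  4  5  5  6  6  6  6  6
 W  0  1  1  2  2  3  4  5  6  6  7  7  7  7
 Y  0  1  2  2  3  3  4  5  6  6  7  8  8  8
dp[11][13] = 8. One LCS (by backtracking along matches): YYYFWEWY.

8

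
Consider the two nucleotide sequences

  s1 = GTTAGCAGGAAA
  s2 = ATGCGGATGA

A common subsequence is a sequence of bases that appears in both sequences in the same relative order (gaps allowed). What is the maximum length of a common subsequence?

7

One common subsequence of length 7: T (s1 #3, s2 #2), G (s1 #5, s2 #3), C (s1 #6, s2 #4), G (s1 #8, s2 #5), G (s1 #9, s2 #6), A (s1 #10, s2 #7), A (s1 #12, s2 #10). dp[12][10] = 7 confirms this is the maximum.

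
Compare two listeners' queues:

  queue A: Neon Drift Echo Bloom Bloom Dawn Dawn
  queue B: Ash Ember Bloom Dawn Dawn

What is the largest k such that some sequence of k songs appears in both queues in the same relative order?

3

Pick Bloom (queue A #5, queue B #3), Dawn (queue A #6, queue B #4), Dawn (queue A #7, queue B #5); all 3 songs appear in both, in order. dp[7][5] = 3 confirms this is the maximum.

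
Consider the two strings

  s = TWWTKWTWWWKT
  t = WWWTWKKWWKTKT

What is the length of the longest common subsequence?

9

Pick W at s[2]=t[1], then W at s[3]=t[2], then W at s[6]=t[3], then T at s[7]=t[4], then W at s[8]=t[5], then W at s[9]=t[8], then W at s[10]=t[9], then K at s[11]=t[12], then T at s[12]=t[13]; all 9 characters appear in both, in order. dp[12][13] = 9 confirms this is the maximum.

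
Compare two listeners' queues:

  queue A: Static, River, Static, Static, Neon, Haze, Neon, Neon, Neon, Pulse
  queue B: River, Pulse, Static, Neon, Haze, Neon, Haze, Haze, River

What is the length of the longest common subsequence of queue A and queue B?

5

Match River [2,1]; then Static [4,3]; then Neon [5,4]; then Haze [6,5]; then Neon [7,6] — 5 songs in the same relative order in both, and the DP table's final entry dp[10][9] is also 5, so no common subsequence is longer.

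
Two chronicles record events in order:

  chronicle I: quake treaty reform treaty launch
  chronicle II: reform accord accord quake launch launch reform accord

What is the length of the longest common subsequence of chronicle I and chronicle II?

One common subsequence of length 2: quake at chronicle I[1]=chronicle II[4] → reform at chronicle I[3]=chronicle II[7]. The LCS DP gives dp[5][8] = 2, so this is optimal.

2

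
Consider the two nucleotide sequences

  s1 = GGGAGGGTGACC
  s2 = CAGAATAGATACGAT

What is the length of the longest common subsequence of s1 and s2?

One common subsequence of length 6: G (s1 #1, s2 #3); then G (s1 #3, s2 #8); then A (s1 #4, s2 #9); then T (s1 #8, s2 #10); then G (s1 #9, s2 #13); then A (s1 #10, s2 #14). dp[12][15] = 6 confirms this is the maximum.

6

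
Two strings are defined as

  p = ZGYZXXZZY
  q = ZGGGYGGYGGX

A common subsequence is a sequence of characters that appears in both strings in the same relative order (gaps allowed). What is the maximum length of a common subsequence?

4

Let dp[i][j] be the LCS length of the first i characters of p and the first j characters of q. dp[i][j] = dp[i-1][j-1]+1 when the i-th and j-th characters match, else max(dp[i-1][j], dp[i][j-1]).
    ·  Z  G  G  G  Y  G  G  Y  G  G  X
 ·  0  0  0  0  0  0  0  0  0  0  0  0
 Z  0  1  1  1  1  1  1  1  1  1  1  1
 G  0  1  2  2  2  2  2  2  2  2  2  2
 Y  0  1  2  2  2  3  3  3  3  3  3  3
 Z  0  1  2  2  2  3  3  3  3  3  3  3
 X  0  1  2  2  2  3  3  3  3  3  3  4
 X  0  1  2  2  2  3  3  3  3  3  3  4
 Z  0  1  2  2  2  3  3  3  3  3  3  4
 Z  0  1  2  2  2  3  3  3  3  3  3  4
 Y  0  1  2  2  2  3  3  3  4  4  4  4
dp[9][11] = 4. One LCS (by backtracking along matches): ZGYX.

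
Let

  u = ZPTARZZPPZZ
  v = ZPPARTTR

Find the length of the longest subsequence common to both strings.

4

Let dp[i][j] be the LCS length of the first i characters of u and the first j characters of v. dp[i][j] = dp[i-1][j-1]+1 when the i-th and j-th characters match, else max(dp[i-1][j], dp[i][j-1]).
    ·  Z  P  P  A  R  T  T  R
 ·  0  0  0  0  0  0  0  0  0
 Z  0  1  1  1  1  1  1  1  1
 P  0  1  2  2  2  2  2  2  2
 T  0  1  2  2  2  2  3  3  3
 A  0  1  2  2  3  3  3  3  3
 R  0  1  2  2  3  4  4  4  4
 Z  0  1  2  2  3  4  4  4  4
 Z  0  1  2  2  3  4  4  4  4
 P  0  1  2  3  3  4  4  4  4
 P  0  1  2  3  3  4  4  4  4
 Z  0  1  2  3  3  4  4  4  4
 Z  0  1  2  3  3  4  4  4  4
dp[11][8] = 4. One LCS (by backtracking along matches): ZPTR.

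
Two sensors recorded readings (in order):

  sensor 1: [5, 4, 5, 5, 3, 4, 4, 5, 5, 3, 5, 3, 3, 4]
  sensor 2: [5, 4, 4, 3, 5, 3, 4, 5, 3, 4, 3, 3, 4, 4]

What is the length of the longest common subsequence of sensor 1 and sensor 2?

Pick 5 [1,1]; then 4 [2,3]; then 5 [4,5]; then 3 [5,6]; then 4 [7,7]; then 5 [9,8]; then 3 [10,9]; then 3 [12,11]; then 3 [13,12]; then 4 [14,14]; all 10 values appear in both, in order. The LCS DP gives dp[14][14] = 10, so this is optimal.

10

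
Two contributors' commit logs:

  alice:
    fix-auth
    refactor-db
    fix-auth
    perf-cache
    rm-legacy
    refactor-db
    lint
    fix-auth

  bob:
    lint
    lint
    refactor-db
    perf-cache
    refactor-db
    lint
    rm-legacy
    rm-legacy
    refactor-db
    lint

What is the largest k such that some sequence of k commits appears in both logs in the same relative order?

5

One common subsequence of length 5: refactor-db (alice #2, bob #3), perf-cache (alice #4, bob #4), rm-legacy (alice #5, bob #8), refactor-db (alice #6, bob #9), lint (alice #7, bob #10), and the DP table's final entry dp[8][10] is also 5, so no common subsequence is longer.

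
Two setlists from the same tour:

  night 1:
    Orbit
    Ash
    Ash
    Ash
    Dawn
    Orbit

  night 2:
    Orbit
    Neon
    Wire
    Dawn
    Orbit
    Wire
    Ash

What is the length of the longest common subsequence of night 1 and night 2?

Taking Orbit (night 1 #1, night 2 #1), Dawn (night 1 #5, night 2 #4), Orbit (night 1 #6, night 2 #5) gives a common subsequence of length 3. Since dp[6][7] = 3, nothing longer is possible.

3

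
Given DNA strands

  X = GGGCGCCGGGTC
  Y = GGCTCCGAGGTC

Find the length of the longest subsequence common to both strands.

10

Taking G (X #2, Y #1); then G (X #3, Y #2); then C (X #4, Y #3); then C (X #6, Y #5); then C (X #7, Y #6); then G (X #8, Y #7); then G (X #9, Y #9); then G (X #10, Y #10); then T (X #11, Y #11); then C (X #12, Y #12) gives a common subsequence of length 10. dp[12][12] = 10 confirms this is the maximum.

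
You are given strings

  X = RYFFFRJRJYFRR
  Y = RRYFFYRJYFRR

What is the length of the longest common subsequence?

One common subsequence of length 10: R [1,2] → Y [2,3] → F [3,4] → F [4,5] → R [8,7] → J [9,8] → Y [10,9] → F [11,10] → R [12,11] → R [13,12], and the DP table's final entry dp[13][12] is also 10, so no common subsequence is longer.

10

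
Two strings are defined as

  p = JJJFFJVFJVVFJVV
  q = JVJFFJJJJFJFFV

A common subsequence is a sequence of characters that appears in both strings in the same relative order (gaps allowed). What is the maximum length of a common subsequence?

Taking J [1,1] → J [3,3] → F [4,4] → F [5,5] → J [6,9] → F [8,10] → J [9,11] → F [12,13] → V [15,14] gives a common subsequence of length 9. dp[15][14] = 9 confirms this is the maximum.

9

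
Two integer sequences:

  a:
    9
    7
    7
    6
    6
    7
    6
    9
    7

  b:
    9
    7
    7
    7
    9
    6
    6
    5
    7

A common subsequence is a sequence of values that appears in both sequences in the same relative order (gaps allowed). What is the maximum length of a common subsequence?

Pick 9 at a[1]=b[1], 7 at a[2]=b[3], 7 at a[3]=b[4], 6 at a[4]=b[6], 6 at a[5]=b[7], 7 at a[9]=b[9]; all 6 values appear in both, in order. Since dp[9][9] = 6, nothing longer is possible.

6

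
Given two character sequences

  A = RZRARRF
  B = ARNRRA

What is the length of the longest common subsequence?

3

Let dp[i][j] be the LCS length of the first i characters of A and the first j characters of B. dp[i][j] = dp[i-1][j-1]+1 when the i-th and j-th characters match, else max(dp[i-1][j], dp[i][j-1]).
    ·  A  R  N  R  R  A
 ·  0  0  0  0  0  0  0
 R  0  0  1  1  1  1  1
 Z  0  0  1  1  1  1  1
 R  0  0  1  1  2  2  2
 A  0  1  1  1  2  2  3
 R  0  1  2  2  2  3  3
 R  0  1  2  2  3  3  3
 F  0  1  2  2  3  3  3
dp[7][6] = 3. One LCS (by backtracking along matches): RRA.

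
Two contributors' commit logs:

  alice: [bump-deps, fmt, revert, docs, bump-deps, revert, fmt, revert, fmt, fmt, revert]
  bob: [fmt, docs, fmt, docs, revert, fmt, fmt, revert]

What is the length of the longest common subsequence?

One common subsequence of length 7: fmt [2,1], then docs [4,2], then fmt [7,3], then revert [8,5], then fmt [9,6], then fmt [10,7], then revert [11,8]. The LCS DP gives dp[11][8] = 7, so this is optimal.

7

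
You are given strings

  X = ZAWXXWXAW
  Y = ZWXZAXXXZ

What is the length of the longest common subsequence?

Taking Z [1,4] → A [2,5] → X [4,6] → X [5,7] → X [7,8] gives a common subsequence of length 5, and the DP table's final entry dp[9][9] is also 5, so no common subsequence is longer.

5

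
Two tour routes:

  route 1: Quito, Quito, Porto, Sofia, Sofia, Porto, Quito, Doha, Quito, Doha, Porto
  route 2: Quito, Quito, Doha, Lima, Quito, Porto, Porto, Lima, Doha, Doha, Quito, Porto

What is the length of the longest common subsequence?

7

Match Quito [1,2], Quito [2,5], Porto [3,6], Porto [6,7], Doha [8,10], Quito [9,11], Porto [11,12] — 7 stops in the same relative order in both. Since dp[11][12] = 7, nothing longer is possible.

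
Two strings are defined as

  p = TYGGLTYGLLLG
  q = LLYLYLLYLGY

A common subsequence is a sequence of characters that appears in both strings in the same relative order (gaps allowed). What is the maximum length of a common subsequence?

7

One common subsequence of length 7: Y at p[2]=q[3] → L at p[5]=q[4] → Y at p[7]=q[5] → L at p[9]=q[6] → L at p[10]=q[7] → L at p[11]=q[9] → G at p[12]=q[10], and the DP table's final entry dp[12][11] is also 7, so no common subsequence is longer.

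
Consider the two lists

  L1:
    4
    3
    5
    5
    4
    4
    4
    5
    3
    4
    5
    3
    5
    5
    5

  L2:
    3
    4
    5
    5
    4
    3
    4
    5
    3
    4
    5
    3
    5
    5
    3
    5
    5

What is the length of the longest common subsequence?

13

Pick 4 [1,2]; then 5 [3,3]; then 5 [4,4]; then 4 [5,5]; then 4 [7,7]; then 5 [8,8]; then 3 [9,9]; then 4 [10,10]; then 5 [11,11]; then 3 [12,12]; then 5 [13,14]; then 5 [14,16]; then 5 [15,17]; all 13 values appear in both, in order. The LCS DP gives dp[15][17] = 13, so this is optimal.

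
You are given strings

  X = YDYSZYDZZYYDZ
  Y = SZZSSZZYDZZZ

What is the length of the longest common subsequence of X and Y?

Match S (X #4, Y #5), then Z (X #5, Y #7), then Y (X #6, Y #8), then D (X #7, Y #9), then Z (X #8, Y #10), then Z (X #9, Y #11), then Z (X #13, Y #12) — 7 characters in the same relative order in both. Since dp[13][12] = 7, nothing longer is possible.

7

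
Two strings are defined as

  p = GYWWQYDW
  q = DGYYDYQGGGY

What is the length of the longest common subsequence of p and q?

4

Match G at p[1]=q[2], then Y at p[2]=q[6], then Q at p[5]=q[7], then Y at p[6]=q[11] — 4 characters in the same relative order in both. Since dp[8][11] = 4, nothing longer is possible.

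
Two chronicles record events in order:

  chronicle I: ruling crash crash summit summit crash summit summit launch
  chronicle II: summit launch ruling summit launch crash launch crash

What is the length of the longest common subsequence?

One common subsequence of length 4: ruling (chronicle I #1, chronicle II #3) → summit (chronicle I #4, chronicle II #4) → crash (chronicle I #6, chronicle II #6) → launch (chronicle I #9, chronicle II #7). dp[9][8] = 4 confirms this is the maximum.

4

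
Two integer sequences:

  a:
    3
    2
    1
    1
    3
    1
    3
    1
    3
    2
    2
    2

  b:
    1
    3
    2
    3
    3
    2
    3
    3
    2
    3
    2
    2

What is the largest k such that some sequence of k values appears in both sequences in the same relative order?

8

Let dp[i][j] be the LCS length of the first i values of a and the first j values of b. dp[i][j] = dp[i-1][j-1]+1 when the i-th and j-th values match, else max(dp[i-1][j], dp[i][j-1]).
    ·  1  3  2  3  3  2  3  3  2  3  2  2
 ·  0  0  0  0  0  0  0  0  0  0  0  0  0
 3  0  0  1  1  1  1  1  1  1  1  1  1  1
 2  0  0  1  2  2  2  2  2  2  2  2  2  2
 1  0  1  1  2  2  2  2  2  2  2  2  2  2
 1  0  1  1  2  2  2  2  2  2  2  2  2  2
 3  0  1  2  2  3  3  3  3  3  3  3  3  3
 1  0  1  2  2  3  3  3  3  3  3  3  3  3
 3  0  1  2  2  3  4  4  4  4  4  4  4  4
 1  0  1  2  2  3  4  4  4  4  4  4  4  4
 3  0  1  2  2  3  4  4  5  5  5  5  5  5
 2  0  1  2  3  3  4  5  5  5  6  6  6  6
 2  0  1  2  3  3  4  5  5  5  6  6  7  7
 2  0  1  2  3  3  4  5  5  5  6  6  7  8
dp[12][12] = 8. One LCS (by backtracking along matches): 3, 2, 3, 3, 3, 2, 2, 2.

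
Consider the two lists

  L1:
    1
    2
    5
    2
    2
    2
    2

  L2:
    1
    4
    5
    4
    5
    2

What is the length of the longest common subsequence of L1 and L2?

3

Let dp[i][j] be the LCS length of the first i values of L1 and the first j values of L2. dp[i][j] = dp[i-1][j-1]+1 when the i-th and j-th values match, else max(dp[i-1][j], dp[i][j-1]).
    ·  1  4  5  4  5  2
 ·  0  0  0  0  0  0  0
 1  0  1  1  1  1  1  1
 2  0  1  1  1  1  1  2
 5  0  1  1  2  2  2  2
 2  0  1  1  2  2  2  3
 2  0  1  1  2  2  2  3
 2  0  1  1  2  2  2  3
 2  0  1  1  2  2  2  3
dp[7][6] = 3. One LCS (by backtracking along matches): 1, 5, 2.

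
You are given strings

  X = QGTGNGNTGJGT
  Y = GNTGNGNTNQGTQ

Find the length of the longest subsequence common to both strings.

One common subsequence of length 9: G (X #2, Y #1), then T (X #3, Y #3), then G (X #4, Y #4), then N (X #5, Y #5), then G (X #6, Y #6), then N (X #7, Y #7), then T (X #8, Y #8), then G (X #11, Y #11), then T (X #12, Y #12), and the DP table's final entry dp[12][13] is also 9, so no common subsequence is longer.

9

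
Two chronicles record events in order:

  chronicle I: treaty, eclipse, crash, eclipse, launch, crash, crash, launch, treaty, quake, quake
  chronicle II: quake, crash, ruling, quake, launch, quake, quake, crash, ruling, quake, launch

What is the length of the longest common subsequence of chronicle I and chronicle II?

4

Match crash (chronicle I #3, chronicle II #2), then launch (chronicle I #5, chronicle II #5), then crash (chronicle I #6, chronicle II #8), then launch (chronicle I #8, chronicle II #11) — 4 events in the same relative order in both. The LCS DP gives dp[11][11] = 4, so this is optimal.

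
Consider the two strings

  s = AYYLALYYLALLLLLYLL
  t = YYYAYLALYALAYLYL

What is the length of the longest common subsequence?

One common subsequence of length 11: A at s[1]=t[4], Y at s[3]=t[5], L at s[4]=t[6], A at s[5]=t[7], L at s[6]=t[8], Y at s[7]=t[9], L at s[9]=t[11], A at s[10]=t[12], L at s[15]=t[14], Y at s[16]=t[15], L at s[18]=t[16]. The LCS DP gives dp[18][16] = 11, so this is optimal.

11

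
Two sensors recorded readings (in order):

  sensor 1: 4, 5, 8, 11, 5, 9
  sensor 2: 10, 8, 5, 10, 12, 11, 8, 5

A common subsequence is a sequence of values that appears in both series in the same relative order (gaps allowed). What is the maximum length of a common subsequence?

3

One common subsequence of length 3: 5 (sensor 1 #2, sensor 2 #3) → 8 (sensor 1 #3, sensor 2 #7) → 5 (sensor 1 #5, sensor 2 #8). dp[6][8] = 3 confirms this is the maximum.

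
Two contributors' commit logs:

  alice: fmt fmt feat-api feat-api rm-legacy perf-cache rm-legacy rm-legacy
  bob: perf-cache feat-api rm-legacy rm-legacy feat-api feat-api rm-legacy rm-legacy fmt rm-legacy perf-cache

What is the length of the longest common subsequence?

5

One common subsequence of length 5: feat-api [3,5] → feat-api [4,6] → rm-legacy [5,7] → rm-legacy [7,8] → rm-legacy [8,10]. dp[8][11] = 5 confirms this is the maximum.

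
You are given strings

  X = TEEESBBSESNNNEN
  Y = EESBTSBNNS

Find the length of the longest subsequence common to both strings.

7

Let dp[i][j] be the LCS length of the first i characters of X and the first j characters of Y. dp[i][j] = dp[i-1][j-1]+1 when the i-th and j-th characters match, else max(dp[i-1][j], dp[i][j-1]).
    ·  E  E  S  B  T  S  B  N  N  S
 ·  0  0  0  0  0  0  0  0  0  0  0
 T  0  0  0  0  0  1  1  1  1  1  1
 E  0  1  1  1  1  1  1  1  1  1  1
 E  0  1  2  2  2  2  2  2  2  2  2
 E  0  1  2  2  2  2  2  2  2  2  2
 S  0  1  2  3  3  3  3  3  3  3  3
 B  0  1  2  3  4  4  4  4  4  4  4
 B  0  1  2  3  4  4  4  5  5  5  5
 S  0  1  2  3  4  4  5  5  5  5  6
 E  0  1  2  3  4  4  5  5  5  5  6
 S  0  1  2  3  4  4  5  5  5  5  6
 N  0  1  2  3  4  4  5  5  6  6  6
 N  0  1  2  3  4  4  5  5  6  7  7
 N  0  1  2  3  4  4  5  5  6  7  7
 E  0  1  2  3  4  4  5  5  6  7  7
 N  0  1  2  3  4  4  5  5  6  7  7
dp[15][10] = 7. One LCS (by backtracking along matches): EESBBNN.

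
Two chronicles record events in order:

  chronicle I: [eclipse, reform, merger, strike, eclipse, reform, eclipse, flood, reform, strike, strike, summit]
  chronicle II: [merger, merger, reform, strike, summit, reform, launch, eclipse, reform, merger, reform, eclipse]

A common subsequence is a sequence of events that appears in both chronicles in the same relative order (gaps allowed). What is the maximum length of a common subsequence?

5

Match eclipse (chronicle I #1, chronicle II #8), then reform (chronicle I #2, chronicle II #9), then merger (chronicle I #3, chronicle II #10), then reform (chronicle I #6, chronicle II #11), then eclipse (chronicle I #7, chronicle II #12) — 5 events in the same relative order in both. dp[12][12] = 5 confirms this is the maximum.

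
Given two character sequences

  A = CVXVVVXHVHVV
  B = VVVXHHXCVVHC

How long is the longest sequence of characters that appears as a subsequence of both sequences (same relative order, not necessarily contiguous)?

8

Let dp[i][j] be the LCS length of the first i characters of A and the first j characters of B. dp[i][j] = dp[i-1][j-1]+1 when the i-th and j-th characters match, else max(dp[i-1][j], dp[i][j-1]).
    ·  V  V  V  X  H  H  X  C  V  V  H  C
 ·  0  0  0  0  0  0  0  0  0  0  0  0  0
 C  0  0  0  0  0  0  0  0  1  1  1  1  1
 V  0  1  1  1  1  1  1  1  1  2  2  2  2
 X  0  1  1  1  2  2  2  2  2  2  2  2  2
 V  0  1  2  2  2  2  2  2  2  3  3  3  3
 V  0  1  2  3  3  3  3  3  3  3  4  4  4
 V  0  1  2  3  3  3  3  3  3  4  4  4  4
 X  0  1  2  3  4  4  4  4  4  4  4  4  4
 H  0  1  2  3  4  5  5  5  5  5  5  5  5
 V  0  1  2  3  4  5  5  5  5  6  6  6  6
 H  0  1  2  3  4  5  6  6  6  6  6  7  7
 V  0  1  2  3  4  5  6  6  6  7  7  7  7
 V  0  1  2  3  4  5  6  6  6  7  8  8  8
dp[12][12] = 8. One LCS (by backtracking along matches): VVVXHHVV.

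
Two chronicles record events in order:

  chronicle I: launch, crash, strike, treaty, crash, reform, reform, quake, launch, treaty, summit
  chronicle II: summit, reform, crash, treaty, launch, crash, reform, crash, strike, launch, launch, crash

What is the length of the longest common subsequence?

5

Pick crash (chronicle I #2, chronicle II #3) → treaty (chronicle I #4, chronicle II #4) → crash (chronicle I #5, chronicle II #6) → reform (chronicle I #6, chronicle II #7) → launch (chronicle I #9, chronicle II #11); all 5 events appear in both, in order. The LCS DP gives dp[11][12] = 5, so this is optimal.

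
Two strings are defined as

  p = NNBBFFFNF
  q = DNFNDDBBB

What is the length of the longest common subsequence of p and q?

4

One common subsequence of length 4: N (p #1, q #2); then N (p #2, q #4); then B (p #3, q #8); then B (p #4, q #9). Since dp[9][9] = 4, nothing longer is possible.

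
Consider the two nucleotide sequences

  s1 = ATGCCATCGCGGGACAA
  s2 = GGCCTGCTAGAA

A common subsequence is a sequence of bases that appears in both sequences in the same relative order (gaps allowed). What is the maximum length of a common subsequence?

9

Match G (s1 #3, s2 #2) → C (s1 #4, s2 #3) → C (s1 #5, s2 #4) → T (s1 #7, s2 #5) → G (s1 #9, s2 #6) → C (s1 #10, s2 #7) → G (s1 #13, s2 #10) → A (s1 #16, s2 #11) → A (s1 #17, s2 #12) — 9 bases in the same relative order in both. Since dp[17][12] = 9, nothing longer is possible.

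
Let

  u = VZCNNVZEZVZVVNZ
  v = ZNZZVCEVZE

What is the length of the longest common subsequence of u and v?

Pick Z [2,1]; then N [5,2]; then Z [7,3]; then Z [9,4]; then V [10,5]; then V [13,8]; then Z [15,9]; all 7 characters appear in both, in order. dp[15][10] = 7 confirms this is the maximum.

7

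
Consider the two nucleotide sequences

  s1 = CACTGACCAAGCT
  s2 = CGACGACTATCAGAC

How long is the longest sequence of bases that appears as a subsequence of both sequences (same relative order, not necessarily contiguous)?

10

One common subsequence of length 10: C (s1 #1, s2 #1), A (s1 #2, s2 #3), C (s1 #3, s2 #4), G (s1 #5, s2 #5), A (s1 #6, s2 #6), C (s1 #7, s2 #7), C (s1 #8, s2 #11), A (s1 #9, s2 #12), A (s1 #10, s2 #14), C (s1 #12, s2 #15). The LCS DP gives dp[13][15] = 10, so this is optimal.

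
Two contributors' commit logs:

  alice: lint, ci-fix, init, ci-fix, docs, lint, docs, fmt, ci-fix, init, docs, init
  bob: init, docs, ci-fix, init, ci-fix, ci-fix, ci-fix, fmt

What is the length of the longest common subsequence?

One common subsequence of length 4: ci-fix [2,3], then init [3,4], then ci-fix [4,7], then fmt [8,8]. dp[12][8] = 4 confirms this is the maximum.

4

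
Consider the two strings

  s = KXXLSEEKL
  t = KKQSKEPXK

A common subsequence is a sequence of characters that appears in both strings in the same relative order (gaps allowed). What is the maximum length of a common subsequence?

Match K (s #1, t #2); then S (s #5, t #4); then E (s #6, t #6); then K (s #8, t #9) — 4 characters in the same relative order in both. dp[9][9] = 4 confirms this is the maximum.

4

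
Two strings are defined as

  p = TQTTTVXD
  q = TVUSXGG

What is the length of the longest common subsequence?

Match T (p #5, q #1), then V (p #6, q #2), then X (p #7, q #5) — 3 characters in the same relative order in both. dp[8][7] = 3 confirms this is the maximum.

3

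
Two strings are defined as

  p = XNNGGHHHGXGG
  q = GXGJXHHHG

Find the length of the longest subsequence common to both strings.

6

Match X at p[1]=q[2]; then G at p[4]=q[3]; then H at p[6]=q[6]; then H at p[7]=q[7]; then H at p[8]=q[8]; then G at p[12]=q[9] — 6 characters in the same relative order in both. Since dp[12][9] = 6, nothing longer is possible.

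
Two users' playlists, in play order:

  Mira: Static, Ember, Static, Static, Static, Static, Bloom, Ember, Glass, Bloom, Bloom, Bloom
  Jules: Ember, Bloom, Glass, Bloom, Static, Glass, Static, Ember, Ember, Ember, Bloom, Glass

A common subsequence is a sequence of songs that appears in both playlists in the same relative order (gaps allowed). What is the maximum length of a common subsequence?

5

Pick Ember (Mira #2, Jules #1); then Static (Mira #3, Jules #5); then Static (Mira #4, Jules #7); then Bloom (Mira #7, Jules #11); then Glass (Mira #9, Jules #12); all 5 songs appear in both, in order. dp[12][12] = 5 confirms this is the maximum.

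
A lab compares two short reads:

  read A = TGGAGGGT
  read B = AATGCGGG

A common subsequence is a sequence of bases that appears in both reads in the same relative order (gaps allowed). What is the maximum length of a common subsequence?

Match T [1,3] → G [2,4] → G [5,6] → G [6,7] → G [7,8] — 5 bases in the same relative order in both. The LCS DP gives dp[8][8] = 5, so this is optimal.

5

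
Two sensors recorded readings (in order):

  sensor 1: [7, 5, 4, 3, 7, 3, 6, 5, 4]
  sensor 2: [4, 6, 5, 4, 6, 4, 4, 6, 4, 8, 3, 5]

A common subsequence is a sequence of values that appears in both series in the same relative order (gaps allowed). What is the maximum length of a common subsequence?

Taking 5 (sensor 1 #2, sensor 2 #3) → 4 (sensor 1 #3, sensor 2 #9) → 3 (sensor 1 #6, sensor 2 #11) → 5 (sensor 1 #8, sensor 2 #12) gives a common subsequence of length 4. The LCS DP gives dp[9][12] = 4, so this is optimal.

4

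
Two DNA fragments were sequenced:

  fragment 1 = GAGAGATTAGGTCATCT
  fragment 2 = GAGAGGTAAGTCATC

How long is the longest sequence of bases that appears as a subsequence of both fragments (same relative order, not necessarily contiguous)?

Pick G [1,1], A [2,2], G [3,3], A [4,4], G [5,6], A [6,8], A [9,9], G [11,10], T [12,11], C [13,12], A [14,13], T [15,14], C [16,15]; all 13 bases appear in both, in order. The LCS DP gives dp[17][15] = 13, so this is optimal.

13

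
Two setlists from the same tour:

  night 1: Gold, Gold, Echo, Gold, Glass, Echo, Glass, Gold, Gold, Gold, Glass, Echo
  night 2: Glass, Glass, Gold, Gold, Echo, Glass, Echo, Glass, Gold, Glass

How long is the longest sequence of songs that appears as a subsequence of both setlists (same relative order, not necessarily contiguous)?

8

Pick Gold (night 1 #1, night 2 #3), then Gold (night 1 #2, night 2 #4), then Echo (night 1 #3, night 2 #5), then Glass (night 1 #5, night 2 #6), then Echo (night 1 #6, night 2 #7), then Glass (night 1 #7, night 2 #8), then Gold (night 1 #10, night 2 #9), then Glass (night 1 #11, night 2 #10); all 8 songs appear in both, in order, and the DP table's final entry dp[12][10] is also 8, so no common subsequence is longer.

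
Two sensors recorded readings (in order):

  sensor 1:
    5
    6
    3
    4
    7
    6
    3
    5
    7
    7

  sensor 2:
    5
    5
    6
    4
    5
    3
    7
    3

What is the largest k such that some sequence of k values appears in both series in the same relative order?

Let dp[i][j] be the LCS length of the first i values of sensor 1 and the first j values of sensor 2. dp[i][j] = dp[i-1][j-1]+1 when the i-th and j-th values match, else max(dp[i-1][j], dp[i][j-1]).
    ·  5  5  6  4  5  3  7  3
 ·  0  0  0  0  0  0  0  0  0
 5  0  1  1  1  1  1  1  1  1
 6  0  1  1  2  2  2  2  2  2
 3  0  1  1  2  2  2  3  3  3
 4  0  1  1  2  3  3  3  3  3
 7  0  1  1  2  3  3  3  4  4
 6  0  1  1  2  3  3  3  4  4
 3  0  1  1  2  3  3  4  4  5
 5  0  1  2  2  3  4  4  4  5
 7  0  1  2  2  3  4  4  5  5
 7  0  1  2  2  3  4  4  5  5
dp[10][8] = 5. One LCS (by backtracking along matches): 5, 6, 3, 7, 3.

5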